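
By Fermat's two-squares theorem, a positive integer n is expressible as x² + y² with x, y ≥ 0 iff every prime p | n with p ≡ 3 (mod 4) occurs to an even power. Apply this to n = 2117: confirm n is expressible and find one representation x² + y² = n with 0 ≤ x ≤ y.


Step 1: Factor n = 2117 = 29 · 73.
Step 2: Check the mod-4 condition on each prime factor: 29 ≡ 1 (mod 4), exponent 1; 73 ≡ 1 (mod 4), exponent 1.
All primes ≡ 3 (mod 4) appear to even exponent (or don't appear), so by the two-squares theorem n IS expressible as a sum of two squares.
Step 3: Build a representation. Here n = 29 · 73 is a product of primes ≡ 1 (mod 4). Each prime p ≡ 1 (mod 4) is itself a sum of two squares; find a² by testing p − a² for a perfect square:
  29: 29 − 1² = 28, 29 − 2² = 25 = 5² ⇒ 29 = 2² + 5².
  73: 73 − 1² = 72, 73 − 2² = 69, 73 − 3² = 64 = 8² ⇒ 73 = 3² + 8².
  Combine using the Brahmagupta–Fibonacci identity (a² + b²)(c² + d²) = (ac − bd)² + (ad + bc)² = (ac + bd)² + (ad − bc)²:
  29 · 73 = 2117: from (2² + 5²)(3² + 8²), take (2·3 − 5·8, 2·8 + 5·3) = (6 − 40, 16 + 15) = (-34, 31); dropping signs (only squares matter) gives (34, 31); check 34² + 31² = 1156 + 961 = 2117 ✓.
Step 4: Order so x ≤ y and verify: 31² + 34² = 961 + 1156 = 2117 = n. ✓

n = 2117 = 31² + 34² (one valid representation with x ≤ y).


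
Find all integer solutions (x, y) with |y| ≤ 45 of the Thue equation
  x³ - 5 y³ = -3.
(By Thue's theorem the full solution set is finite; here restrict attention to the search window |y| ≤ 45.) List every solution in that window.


The equation is x³ - 5y³ = -3. For fixed y, x³ = 5·y³ − 3, so a solution requires the RHS to be a perfect cube.
Strategy: iterate y from -45 to 45, compute RHS = 5·y³ − 3, and check whether it is a (positive or negative) perfect cube.
Check small values of y:
  y = 0: RHS = -3 is not a perfect cube.
  y = 1: RHS = 2 is not a perfect cube.
  y = -1: RHS = -8 = (-2)³ ⇒ x = -2 works.
  y = 2: RHS = 37 is not a perfect cube.
  y = -2: RHS = -43 is not a perfect cube.
  y = 3: RHS = 132 is not a perfect cube.
  y = -3: RHS = -138 is not a perfect cube.
Continuing the search up to |y| = 45 finds no further solutions beyond those listed.
Collected solutions: (-2, -1).

Solutions (with |y| ≤ 45): (-2, -1).


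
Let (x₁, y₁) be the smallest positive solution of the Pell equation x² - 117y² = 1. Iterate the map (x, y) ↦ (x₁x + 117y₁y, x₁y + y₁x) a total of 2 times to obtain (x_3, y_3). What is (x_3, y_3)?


Step 1: Find the fundamental solution (x₁, y₁) of x² - 117y² = 1.
  Expand √117 as a continued fraction. a₀ = ⌊√117⌋ = 10; iterate m_{k+1} = d_k·a_k − m_k, d_{k+1} = (117 − m_{k+1}²)/d_k, a_{k+1} = ⌊(a₀ + m_{k+1})/d_{k+1}⌋ (starting m₀ = 0, d₀ = 1), with convergents p_k = a_k·p_{k-1} + p_{k-2}, q_k = a_k·q_{k-1} + q_{k-2} (p₋₁ = 1, q₋₁ = 0):
  k = 0: a₀ = 10; p₀/q₀ = 10/1; p₀² − 117·q₀² = 100 − 117 = -17.
  k = 1: m = 10, d = 17, a = ⌊(10 + 10)/17⌋ = 1; p/q = (1·10 + 1)/(1·1 + 0) = 11/1; p² − 117·q² = 121 − 117 = 4.
  k = 2: m = 7, d = 4, a = ⌊(10 + 7)/4⌋ = 4; p/q = (4·11 + 10)/(4·1 + 1) = 54/5; p² − 117·q² = 2916 − 2925 = -9.
  k = 3: m = 9, d = 9, a = ⌊(10 + 9)/9⌋ = 2; p/q = (2·54 + 11)/(2·5 + 1) = 119/11; p² − 117·q² = 14161 − 14157 = 4.
  k = 4: m = 9, d = 4, a = ⌊(10 + 9)/4⌋ = 4; p/q = (4·119 + 54)/(4·11 + 5) = 530/49; p² − 117·q² = 280900 − 280917 = -17.
  k = 5: m = 7, d = 17, a = ⌊(10 + 7)/17⌋ = 1; p/q = (1·530 + 119)/(1·49 + 11) = 649/60; p² − 117·q² = 421201 − 421200 = 1.
  The first convergent with p² − 117·q² = 1 gives the fundamental solution (x₁, y₁) = (649, 60).
Step 2: Apply the recurrence (x_{n+1}, y_{n+1}) = (x₁x_n + 117y₁y_n, x₁y_n + y₁x_n) repeatedly.
  From (x_1, y_1) = (649, 60): x_2 = 649·649 + 117·60·60 = 842401; y_2 = 649·60 + 60·649 = 77880.
  From (x_2, y_2) = (842401, 77880): x_3 = 649·842401 + 117·60·77880 = 1093435849; y_3 = 649·77880 + 60·842401 = 101088180.
Step 3: Verify x_3² - 117·y_3² = 1195601955878350801 - 1195601955878350800 = 1 (should be 1). ✓

(x_1, y_1) = (649, 60); (x_3, y_3) = (1093435849, 101088180).


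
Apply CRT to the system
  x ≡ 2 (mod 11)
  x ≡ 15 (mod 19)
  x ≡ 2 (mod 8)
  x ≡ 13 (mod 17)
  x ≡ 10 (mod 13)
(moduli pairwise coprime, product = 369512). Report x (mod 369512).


Product of moduli M = 11 · 19 · 8 · 17 · 13 = 369512.
Merge one congruence at a time:
  Start: x ≡ 2 (mod 11).
  Combine with x ≡ 15 (mod 19); new modulus lcm = 209.
    Write x = 2 + 11·t and substitute into x ≡ 15 (mod 19): 11·t ≡ 15 − 2 = 13 (mod 19).
    The inverse of 11 mod 19 is 7 (since 11·7 = 77 = 4·19 + 1), so t ≡ 7·13 = 91 ≡ 15 (mod 19).
    Then x = 2 + 11·15 = 167, valid modulo lcm(11, 19) = 209: x ≡ 167 (mod 209).
  Combine with x ≡ 2 (mod 8); new modulus lcm = 1672.
    Write x = 167 + 209·t and substitute into x ≡ 2 (mod 8): 209·t ≡ 2 − 167 = -165 (mod 8).
    Reduce coefficients mod 8: 1·t ≡ 3 (mod 8).
    So t ≡ 3 (mod 8).
    Then x = 167 + 209·3 = 794, valid modulo lcm(209, 8) = 1672: x ≡ 794 (mod 1672).
  Combine with x ≡ 13 (mod 17); new modulus lcm = 28424.
    Write x = 794 + 1672·t and substitute into x ≡ 13 (mod 17): 1672·t ≡ 13 − 794 = -781 (mod 17).
    Reduce coefficients mod 17: 6·t ≡ 1 (mod 17).
    The inverse of 6 mod 17 is 3 (since 6·3 = 18 = 1·17 + 1), so t ≡ 3·1 = 3 ≡ 3 (mod 17).
    Then x = 794 + 1672·3 = 5810, valid modulo lcm(1672, 17) = 28424: x ≡ 5810 (mod 28424).
  Combine with x ≡ 10 (mod 13); new modulus lcm = 369512.
    Write x = 5810 + 28424·t and substitute into x ≡ 10 (mod 13): 28424·t ≡ 10 − 5810 = -5800 (mod 13).
    Reduce coefficients mod 13: 6·t ≡ 11 (mod 13).
    The inverse of 6 mod 13 is 11 (since 6·11 = 66 = 5·13 + 1), so t ≡ 11·11 = 121 ≡ 4 (mod 13).
    Then x = 5810 + 28424·4 = 119506, valid modulo lcm(28424, 13) = 369512: x ≡ 119506 (mod 369512).
Verify against each original: 119506 mod 11 = 2, 119506 mod 19 = 15, 119506 mod 8 = 2, 119506 mod 17 = 13, 119506 mod 13 = 10.

x ≡ 119506 (mod 369512).


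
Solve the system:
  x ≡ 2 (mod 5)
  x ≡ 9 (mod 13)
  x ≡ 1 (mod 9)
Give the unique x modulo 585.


Moduli 5, 13, 9 are pairwise coprime; by CRT there is a unique solution modulo M = 5 · 13 · 9 = 585.
Solve pairwise, accumulating the modulus:
  Start with x ≡ 2 (mod 5).
  Combine with x ≡ 9 (mod 13): since gcd(5, 13) = 1, we get a unique residue mod 65.
    Write x = 2 + 5·t and substitute into x ≡ 9 (mod 13): 5·t ≡ 9 − 2 = 7 (mod 13).
    The inverse of 5 mod 13 is 8 (since 5·8 = 40 = 3·13 + 1), so t ≡ 8·7 = 56 ≡ 4 (mod 13).
    Then x = 2 + 5·4 = 22, valid modulo lcm(5, 13) = 65: x ≡ 22 (mod 65).
  Combine with x ≡ 1 (mod 9): since gcd(65, 9) = 1, we get a unique residue mod 585.
    Write x = 22 + 65·t and substitute into x ≡ 1 (mod 9): 65·t ≡ 1 − 22 = -21 (mod 9).
    Reduce coefficients mod 9: 2·t ≡ 6 (mod 9).
    The inverse of 2 mod 9 is 5 (since 2·5 = 10 = 1·9 + 1), so t ≡ 5·6 = 30 ≡ 3 (mod 9).
    Then x = 22 + 65·3 = 217, valid modulo lcm(65, 9) = 585: x ≡ 217 (mod 585).
Verify: 217 mod 5 = 2 ✓, 217 mod 13 = 9 ✓, 217 mod 9 = 1 ✓.

x ≡ 217 (mod 585).


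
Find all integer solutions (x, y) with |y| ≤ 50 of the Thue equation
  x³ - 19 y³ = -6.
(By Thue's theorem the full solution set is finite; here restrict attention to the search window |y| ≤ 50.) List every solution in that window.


The equation is x³ - 19y³ = -6. For fixed y, x³ = 19·y³ − 6, so a solution requires the RHS to be a perfect cube.
Strategy: iterate y from -50 to 50, compute RHS = 19·y³ − 6, and check whether it is a (positive or negative) perfect cube.
Check small values of y:
  y = 0: RHS = -6 is not a perfect cube.
  y = 1: RHS = 13 is not a perfect cube.
  y = -1: RHS = -25 is not a perfect cube.
  y = 2: RHS = 146 is not a perfect cube.
  y = -2: RHS = -158 is not a perfect cube.
  y = 3: RHS = 507 is not a perfect cube.
  y = -3: RHS = -519 is not a perfect cube.
Continuing the search up to |y| = 50 finds no solutions either.
No (x, y) in the scanned range satisfies the equation.

No integer solutions with |y| ≤ 50.


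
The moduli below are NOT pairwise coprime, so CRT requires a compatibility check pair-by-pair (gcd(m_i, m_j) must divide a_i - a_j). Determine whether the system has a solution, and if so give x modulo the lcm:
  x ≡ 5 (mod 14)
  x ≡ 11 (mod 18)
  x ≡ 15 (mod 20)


Moduli 14, 18, 20 are not pairwise coprime, so CRT works modulo lcm(m_i) when all pairwise compatibility conditions hold.
Pairwise compatibility: gcd(m_i, m_j) must divide a_i - a_j for every pair.
Merge one congruence at a time:
  Start: x ≡ 5 (mod 14).
  Combine with x ≡ 11 (mod 18): gcd(14, 18) = 2; 11 - 5 = 6, which IS divisible by 2, so compatible.
    Write x = 5 + 14·t and substitute into x ≡ 11 (mod 18): 14·t ≡ 11 − 5 = 6 (mod 18).
    Divide the congruence (and modulus) by g = 2: 7·t ≡ 3 (mod 9).
    The inverse of 7 mod 9 is 4 (since 7·4 = 28 = 3·9 + 1), so t ≡ 4·3 = 12 ≡ 3 (mod 9).
    Then x = 5 + 14·3 = 47, valid modulo lcm(14, 18) = 126: x ≡ 47 (mod 126).
  Combine with x ≡ 15 (mod 20): gcd(126, 20) = 2; 15 - 47 = -32, which IS divisible by 2, so compatible.
    Write x = 47 + 126·t and substitute into x ≡ 15 (mod 20): 126·t ≡ 15 − 47 = -32 (mod 20).
    Divide the congruence (and modulus) by g = 2: 63·t ≡ -16 (mod 10).
    Reduce coefficients mod 10: 3·t ≡ 4 (mod 10).
    The inverse of 3 mod 10 is 7 (since 3·7 = 21 = 2·10 + 1), so t ≡ 7·4 = 28 ≡ 8 (mod 10).
    Then x = 47 + 126·8 = 1055, valid modulo lcm(126, 20) = 1260: x ≡ 1055 (mod 1260).
Verify: 1055 mod 14 = 5, 1055 mod 18 = 11, 1055 mod 20 = 15.

x ≡ 1055 (mod 1260).


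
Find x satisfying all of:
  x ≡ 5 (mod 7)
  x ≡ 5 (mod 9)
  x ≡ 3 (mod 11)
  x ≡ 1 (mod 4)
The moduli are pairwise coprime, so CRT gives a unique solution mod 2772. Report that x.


Product of moduli M = 7 · 9 · 11 · 4 = 2772.
Merge one congruence at a time:
  Start: x ≡ 5 (mod 7).
  Combine with x ≡ 5 (mod 9); new modulus lcm = 63.
    Write x = 5 + 7·t and substitute into x ≡ 5 (mod 9): 7·t ≡ 5 − 5 = 0 (mod 9).
    The inverse of 7 mod 9 is 4 (since 7·4 = 28 = 3·9 + 1), so t ≡ 4·0 = 0 ≡ 0 (mod 9).
    Then x = 5 + 7·0 = 5, valid modulo lcm(7, 9) = 63: x ≡ 5 (mod 63).
  Combine with x ≡ 3 (mod 11); new modulus lcm = 693.
    Write x = 5 + 63·t and substitute into x ≡ 3 (mod 11): 63·t ≡ 3 − 5 = -2 (mod 11).
    Reduce coefficients mod 11: 8·t ≡ 9 (mod 11).
    The inverse of 8 mod 11 is 7 (since 8·7 = 56 = 5·11 + 1), so t ≡ 7·9 = 63 ≡ 8 (mod 11).
    Then x = 5 + 63·8 = 509, valid modulo lcm(63, 11) = 693: x ≡ 509 (mod 693).
  Combine with x ≡ 1 (mod 4); new modulus lcm = 2772.
    Write x = 509 + 693·t and substitute into x ≡ 1 (mod 4): 693·t ≡ 1 − 509 = -508 (mod 4).
    Reduce coefficients mod 4: 1·t ≡ 0 (mod 4).
    So t ≡ 0 (mod 4).
    Then x = 509 + 693·0 = 509, valid modulo lcm(693, 4) = 2772: x ≡ 509 (mod 2772).
Verify against each original: 509 mod 7 = 5, 509 mod 9 = 5, 509 mod 11 = 3, 509 mod 4 = 1.

x ≡ 509 (mod 2772).


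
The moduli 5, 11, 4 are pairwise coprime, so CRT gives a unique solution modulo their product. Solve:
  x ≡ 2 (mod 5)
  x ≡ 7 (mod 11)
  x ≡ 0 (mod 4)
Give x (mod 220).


Moduli 5, 11, 4 are pairwise coprime; by CRT there is a unique solution modulo M = 5 · 11 · 4 = 220.
Solve pairwise, accumulating the modulus:
  Start with x ≡ 2 (mod 5).
  Combine with x ≡ 7 (mod 11): since gcd(5, 11) = 1, we get a unique residue mod 55.
    Write x = 2 + 5·t and substitute into x ≡ 7 (mod 11): 5·t ≡ 7 − 2 = 5 (mod 11).
    The inverse of 5 mod 11 is 9 (since 5·9 = 45 = 4·11 + 1), so t ≡ 9·5 = 45 ≡ 1 (mod 11).
    Then x = 2 + 5·1 = 7, valid modulo lcm(5, 11) = 55: x ≡ 7 (mod 55).
  Combine with x ≡ 0 (mod 4): since gcd(55, 4) = 1, we get a unique residue mod 220.
    Write x = 7 + 55·t and substitute into x ≡ 0 (mod 4): 55·t ≡ 0 − 7 = -7 (mod 4).
    Reduce coefficients mod 4: 3·t ≡ 1 (mod 4).
    The inverse of 3 mod 4 is 3 (since 3·3 = 9 = 2·4 + 1), so t ≡ 3·1 = 3 ≡ 3 (mod 4).
    Then x = 7 + 55·3 = 172, valid modulo lcm(55, 4) = 220: x ≡ 172 (mod 220).
Verify: 172 mod 5 = 2 ✓, 172 mod 11 = 7 ✓, 172 mod 4 = 0 ✓.

x ≡ 172 (mod 220).


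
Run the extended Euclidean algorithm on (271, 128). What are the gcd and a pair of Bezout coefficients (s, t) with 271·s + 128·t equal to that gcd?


Euclidean algorithm on (271, 128) — divide until remainder is 0:
  271 = 2 · 128 + 15
  128 = 8 · 15 + 8
  15 = 1 · 8 + 7
  8 = 1 · 7 + 1
  7 = 7 · 1 + 0
gcd(271, 128) = 1.
Track Bezout coefficients alongside the remainders: start with r₀ = 271 = a·1 + b·0 (s = 1, t = 0) and r₁ = 128 = a·0 + b·1 (s = 0, t = 1); each new remainder r_{k+1} = r_{k-1} − q_k·r_k inherits s_{k+1} = s_{k-1} − q_k·s_k, t_{k+1} = t_{k-1} − q_k·t_k, so r_k = a·s_k + b·t_k at every step:
  q = 2: r = 15, s = 1 − 2·0 = 1, t = 0 − 2·1 = -2  (check: 271·1 + 128·(-2) = 15)
  q = 8: r = 8, s = 0 − 8·1 = -8, t = 1 − 8·(-2) = 17  (check: 271·(-8) + 128·17 = 8)
  q = 1: r = 7, s = 1 − 1·(-8) = 9, t = -2 − 1·17 = -19  (check: 271·9 + 128·(-19) = 7)
  q = 1: r = 1, s = -8 − 1·9 = -17, t = 17 − 1·(-19) = 36  (check: 271·(-17) + 128·36 = 1)
The row with r = 1 (the gcd) gives the Bezout coefficients s = -17, t = 36.
Result: 271 · (-17) + 128 · (36) = 1.

gcd(271, 128) = 1; s = -17, t = 36 (check: 271·(-17) + 128·36 = 1).


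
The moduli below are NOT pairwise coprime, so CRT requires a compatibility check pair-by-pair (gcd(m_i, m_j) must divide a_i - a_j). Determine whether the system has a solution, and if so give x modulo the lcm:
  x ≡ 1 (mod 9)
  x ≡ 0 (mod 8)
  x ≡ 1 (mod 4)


Moduli 9, 8, 4 are not pairwise coprime, so CRT works modulo lcm(m_i) when all pairwise compatibility conditions hold.
Pairwise compatibility: gcd(m_i, m_j) must divide a_i - a_j for every pair.
Merge one congruence at a time:
  Start: x ≡ 1 (mod 9).
  Combine with x ≡ 0 (mod 8): gcd(9, 8) = 1; 0 - 1 = -1, which IS divisible by 1, so compatible.
    Write x = 1 + 9·t and substitute into x ≡ 0 (mod 8): 9·t ≡ 0 − 1 = -1 (mod 8).
    Reduce coefficients mod 8: 1·t ≡ 7 (mod 8).
    So t ≡ 7 (mod 8).
    Then x = 1 + 9·7 = 64, valid modulo lcm(9, 8) = 72: x ≡ 64 (mod 72).
  Combine with x ≡ 1 (mod 4): gcd(72, 4) = 4, and 1 - 64 = -63 is NOT divisible by 4.
    ⇒ system is inconsistent (no integer solution).

No solution (the system is inconsistent).


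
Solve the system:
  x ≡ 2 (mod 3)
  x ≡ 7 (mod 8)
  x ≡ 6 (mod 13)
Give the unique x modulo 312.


Moduli 3, 8, 13 are pairwise coprime; by CRT there is a unique solution modulo M = 3 · 8 · 13 = 312.
Solve pairwise, accumulating the modulus:
  Start with x ≡ 2 (mod 3).
  Combine with x ≡ 7 (mod 8): since gcd(3, 8) = 1, we get a unique residue mod 24.
    Write x = 2 + 3·t and substitute into x ≡ 7 (mod 8): 3·t ≡ 7 − 2 = 5 (mod 8).
    The inverse of 3 mod 8 is 3 (since 3·3 = 9 = 1·8 + 1), so t ≡ 3·5 = 15 ≡ 7 (mod 8).
    Then x = 2 + 3·7 = 23, valid modulo lcm(3, 8) = 24: x ≡ 23 (mod 24).
  Combine with x ≡ 6 (mod 13): since gcd(24, 13) = 1, we get a unique residue mod 312.
    Write x = 23 + 24·t and substitute into x ≡ 6 (mod 13): 24·t ≡ 6 − 23 = -17 (mod 13).
    Reduce coefficients mod 13: 11·t ≡ 9 (mod 13).
    The inverse of 11 mod 13 is 6 (since 11·6 = 66 = 5·13 + 1), so t ≡ 6·9 = 54 ≡ 2 (mod 13).
    Then x = 23 + 24·2 = 71, valid modulo lcm(24, 13) = 312: x ≡ 71 (mod 312).
Verify: 71 mod 3 = 2 ✓, 71 mod 8 = 7 ✓, 71 mod 13 = 6 ✓.

x ≡ 71 (mod 312).


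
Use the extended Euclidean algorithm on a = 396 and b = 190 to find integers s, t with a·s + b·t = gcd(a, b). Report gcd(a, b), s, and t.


Euclidean algorithm on (396, 190) — divide until remainder is 0:
  396 = 2 · 190 + 16
  190 = 11 · 16 + 14
  16 = 1 · 14 + 2
  14 = 7 · 2 + 0
gcd(396, 190) = 2.
Track Bezout coefficients alongside the remainders: start with r₀ = 396 = a·1 + b·0 (s = 1, t = 0) and r₁ = 190 = a·0 + b·1 (s = 0, t = 1); each new remainder r_{k+1} = r_{k-1} − q_k·r_k inherits s_{k+1} = s_{k-1} − q_k·s_k, t_{k+1} = t_{k-1} − q_k·t_k, so r_k = a·s_k + b·t_k at every step:
  q = 2: r = 16, s = 1 − 2·0 = 1, t = 0 − 2·1 = -2  (check: 396·1 + 190·(-2) = 16)
  q = 11: r = 14, s = 0 − 11·1 = -11, t = 1 − 11·(-2) = 23  (check: 396·(-11) + 190·23 = 14)
  q = 1: r = 2, s = 1 − 1·(-11) = 12, t = -2 − 1·23 = -25  (check: 396·12 + 190·(-25) = 2)
The row with r = 2 (the gcd) gives the Bezout coefficients s = 12, t = -25.
Result: 396 · (12) + 190 · (-25) = 2.

gcd(396, 190) = 2; s = 12, t = -25 (check: 396·12 + 190·(-25) = 2).


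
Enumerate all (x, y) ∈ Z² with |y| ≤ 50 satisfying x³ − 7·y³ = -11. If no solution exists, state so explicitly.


The equation is x³ - 7y³ = -11. For fixed y, x³ = 7·y³ − 11, so a solution requires the RHS to be a perfect cube.
Strategy: iterate y from -50 to 50, compute RHS = 7·y³ − 11, and check whether it is a (positive or negative) perfect cube.
Check small values of y:
  y = 0: RHS = -11 is not a perfect cube.
  y = 1: RHS = -4 is not a perfect cube.
  y = -1: RHS = -18 is not a perfect cube.
  y = 2: RHS = 45 is not a perfect cube.
  y = -2: RHS = -67 is not a perfect cube.
  y = 3: RHS = 178 is not a perfect cube.
  y = -3: RHS = -200 is not a perfect cube.
Continuing the search up to |y| = 50 finds no solutions either.
No (x, y) in the scanned range satisfies the equation.

No integer solutions with |y| ≤ 50.


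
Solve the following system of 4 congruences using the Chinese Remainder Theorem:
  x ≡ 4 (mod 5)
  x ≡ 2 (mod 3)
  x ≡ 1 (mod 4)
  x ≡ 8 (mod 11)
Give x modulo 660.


Product of moduli M = 5 · 3 · 4 · 11 = 660.
Merge one congruence at a time:
  Start: x ≡ 4 (mod 5).
  Combine with x ≡ 2 (mod 3); new modulus lcm = 15.
    Write x = 4 + 5·t and substitute into x ≡ 2 (mod 3): 5·t ≡ 2 − 4 = -2 (mod 3).
    Reduce coefficients mod 3: 2·t ≡ 1 (mod 3).
    The inverse of 2 mod 3 is 2 (since 2·2 = 4 = 1·3 + 1), so t ≡ 2·1 = 2 ≡ 2 (mod 3).
    Then x = 4 + 5·2 = 14, valid modulo lcm(5, 3) = 15: x ≡ 14 (mod 15).
  Combine with x ≡ 1 (mod 4); new modulus lcm = 60.
    Write x = 14 + 15·t and substitute into x ≡ 1 (mod 4): 15·t ≡ 1 − 14 = -13 (mod 4).
    Reduce coefficients mod 4: 3·t ≡ 3 (mod 4).
    The inverse of 3 mod 4 is 3 (since 3·3 = 9 = 2·4 + 1), so t ≡ 3·3 = 9 ≡ 1 (mod 4).
    Then x = 14 + 15·1 = 29, valid modulo lcm(15, 4) = 60: x ≡ 29 (mod 60).
  Combine with x ≡ 8 (mod 11); new modulus lcm = 660.
    Write x = 29 + 60·t and substitute into x ≡ 8 (mod 11): 60·t ≡ 8 − 29 = -21 (mod 11).
    Reduce coefficients mod 11: 5·t ≡ 1 (mod 11).
    The inverse of 5 mod 11 is 9 (since 5·9 = 45 = 4·11 + 1), so t ≡ 9·1 = 9 ≡ 9 (mod 11).
    Then x = 29 + 60·9 = 569, valid modulo lcm(60, 11) = 660: x ≡ 569 (mod 660).
Verify against each original: 569 mod 5 = 4, 569 mod 3 = 2, 569 mod 4 = 1, 569 mod 11 = 8.

x ≡ 569 (mod 660).


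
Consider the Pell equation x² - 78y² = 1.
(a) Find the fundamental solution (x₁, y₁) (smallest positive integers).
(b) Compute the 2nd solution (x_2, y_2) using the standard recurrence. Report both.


Step 1: Find the fundamental solution (x₁, y₁) of x² - 78y² = 1.
  Expand √78 as a continued fraction. a₀ = ⌊√78⌋ = 8; iterate m_{k+1} = d_k·a_k − m_k, d_{k+1} = (78 − m_{k+1}²)/d_k, a_{k+1} = ⌊(a₀ + m_{k+1})/d_{k+1}⌋ (starting m₀ = 0, d₀ = 1), with convergents p_k = a_k·p_{k-1} + p_{k-2}, q_k = a_k·q_{k-1} + q_{k-2} (p₋₁ = 1, q₋₁ = 0):
  k = 0: a₀ = 8; p₀/q₀ = 8/1; p₀² − 78·q₀² = 64 − 78 = -14.
  k = 1: m = 8, d = 14, a = ⌊(8 + 8)/14⌋ = 1; p/q = (1·8 + 1)/(1·1 + 0) = 9/1; p² − 78·q² = 81 − 78 = 3.
  k = 2: m = 6, d = 3, a = ⌊(8 + 6)/3⌋ = 4; p/q = (4·9 + 8)/(4·1 + 1) = 44/5; p² − 78·q² = 1936 − 1950 = -14.
  k = 3: m = 6, d = 14, a = ⌊(8 + 6)/14⌋ = 1; p/q = (1·44 + 9)/(1·5 + 1) = 53/6; p² − 78·q² = 2809 − 2808 = 1.
  The first convergent with p² − 78·q² = 1 gives the fundamental solution (x₁, y₁) = (53, 6).
Step 2: Apply the recurrence (x_{n+1}, y_{n+1}) = (x₁x_n + 78y₁y_n, x₁y_n + y₁x_n) repeatedly.
  From (x_1, y_1) = (53, 6): x_2 = 53·53 + 78·6·6 = 5617; y_2 = 53·6 + 6·53 = 636.
Step 3: Verify x_2² - 78·y_2² = 31550689 - 31550688 = 1 (should be 1). ✓

(x_1, y_1) = (53, 6); (x_2, y_2) = (5617, 636).


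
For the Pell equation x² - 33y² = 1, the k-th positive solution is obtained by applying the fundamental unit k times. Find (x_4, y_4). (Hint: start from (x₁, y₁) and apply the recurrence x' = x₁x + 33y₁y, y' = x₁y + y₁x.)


Step 1: Find the fundamental solution (x₁, y₁) of x² - 33y² = 1.
  Expand √33 as a continued fraction. a₀ = ⌊√33⌋ = 5; iterate m_{k+1} = d_k·a_k − m_k, d_{k+1} = (33 − m_{k+1}²)/d_k, a_{k+1} = ⌊(a₀ + m_{k+1})/d_{k+1}⌋ (starting m₀ = 0, d₀ = 1), with convergents p_k = a_k·p_{k-1} + p_{k-2}, q_k = a_k·q_{k-1} + q_{k-2} (p₋₁ = 1, q₋₁ = 0):
  k = 0: a₀ = 5; p₀/q₀ = 5/1; p₀² − 33·q₀² = 25 − 33 = -8.
  k = 1: m = 5, d = 8, a = ⌊(5 + 5)/8⌋ = 1; p/q = (1·5 + 1)/(1·1 + 0) = 6/1; p² − 33·q² = 36 − 33 = 3.
  k = 2: m = 3, d = 3, a = ⌊(5 + 3)/3⌋ = 2; p/q = (2·6 + 5)/(2·1 + 1) = 17/3; p² − 33·q² = 289 − 297 = -8.
  k = 3: m = 3, d = 8, a = ⌊(5 + 3)/8⌋ = 1; p/q = (1·17 + 6)/(1·3 + 1) = 23/4; p² − 33·q² = 529 − 528 = 1.
  The first convergent with p² − 33·q² = 1 gives the fundamental solution (x₁, y₁) = (23, 4).
Step 2: Apply the recurrence (x_{n+1}, y_{n+1}) = (x₁x_n + 33y₁y_n, x₁y_n + y₁x_n) repeatedly.
  From (x_1, y_1) = (23, 4): x_2 = 23·23 + 33·4·4 = 1057; y_2 = 23·4 + 4·23 = 184.
  From (x_2, y_2) = (1057, 184): x_3 = 23·1057 + 33·4·184 = 48599; y_3 = 23·184 + 4·1057 = 8460.
  From (x_3, y_3) = (48599, 8460): x_4 = 23·48599 + 33·4·8460 = 2234497; y_4 = 23·8460 + 4·48599 = 388976.
Step 3: Verify x_4² - 33·y_4² = 4992976843009 - 4992976843008 = 1 (should be 1). ✓

(x_1, y_1) = (23, 4); (x_4, y_4) = (2234497, 388976).


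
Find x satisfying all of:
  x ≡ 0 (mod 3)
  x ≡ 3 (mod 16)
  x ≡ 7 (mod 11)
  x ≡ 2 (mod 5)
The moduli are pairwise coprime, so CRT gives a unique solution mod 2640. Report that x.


Product of moduli M = 3 · 16 · 11 · 5 = 2640.
Merge one congruence at a time:
  Start: x ≡ 0 (mod 3).
  Combine with x ≡ 3 (mod 16); new modulus lcm = 48.
    Write x = 0 + 3·t and substitute into x ≡ 3 (mod 16): 3·t ≡ 3 − 0 = 3 (mod 16).
    The inverse of 3 mod 16 is 11 (since 3·11 = 33 = 2·16 + 1), so t ≡ 11·3 = 33 ≡ 1 (mod 16).
    Then x = 0 + 3·1 = 3, valid modulo lcm(3, 16) = 48: x ≡ 3 (mod 48).
  Combine with x ≡ 7 (mod 11); new modulus lcm = 528.
    Write x = 3 + 48·t and substitute into x ≡ 7 (mod 11): 48·t ≡ 7 − 3 = 4 (mod 11).
    Reduce coefficients mod 11: 4·t ≡ 4 (mod 11).
    The inverse of 4 mod 11 is 3 (since 4·3 = 12 = 1·11 + 1), so t ≡ 3·4 = 12 ≡ 1 (mod 11).
    Then x = 3 + 48·1 = 51, valid modulo lcm(48, 11) = 528: x ≡ 51 (mod 528).
  Combine with x ≡ 2 (mod 5); new modulus lcm = 2640.
    Write x = 51 + 528·t and substitute into x ≡ 2 (mod 5): 528·t ≡ 2 − 51 = -49 (mod 5).
    Reduce coefficients mod 5: 3·t ≡ 1 (mod 5).
    The inverse of 3 mod 5 is 2 (since 3·2 = 6 = 1·5 + 1), so t ≡ 2·1 = 2 ≡ 2 (mod 5).
    Then x = 51 + 528·2 = 1107, valid modulo lcm(528, 5) = 2640: x ≡ 1107 (mod 2640).
Verify against each original: 1107 mod 3 = 0, 1107 mod 16 = 3, 1107 mod 11 = 7, 1107 mod 5 = 2.

x ≡ 1107 (mod 2640).


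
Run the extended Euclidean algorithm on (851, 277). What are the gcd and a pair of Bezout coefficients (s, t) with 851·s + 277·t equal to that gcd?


Euclidean algorithm on (851, 277) — divide until remainder is 0:
  851 = 3 · 277 + 20
  277 = 13 · 20 + 17
  20 = 1 · 17 + 3
  17 = 5 · 3 + 2
  3 = 1 · 2 + 1
  2 = 2 · 1 + 0
gcd(851, 277) = 1.
Track Bezout coefficients alongside the remainders: start with r₀ = 851 = a·1 + b·0 (s = 1, t = 0) and r₁ = 277 = a·0 + b·1 (s = 0, t = 1); each new remainder r_{k+1} = r_{k-1} − q_k·r_k inherits s_{k+1} = s_{k-1} − q_k·s_k, t_{k+1} = t_{k-1} − q_k·t_k, so r_k = a·s_k + b·t_k at every step:
  q = 3: r = 20, s = 1 − 3·0 = 1, t = 0 − 3·1 = -3  (check: 851·1 + 277·(-3) = 20)
  q = 13: r = 17, s = 0 − 13·1 = -13, t = 1 − 13·(-3) = 40  (check: 851·(-13) + 277·40 = 17)
  q = 1: r = 3, s = 1 − 1·(-13) = 14, t = -3 − 1·40 = -43  (check: 851·14 + 277·(-43) = 3)
  q = 5: r = 2, s = -13 − 5·14 = -83, t = 40 − 5·(-43) = 255  (check: 851·(-83) + 277·255 = 2)
  q = 1: r = 1, s = 14 − 1·(-83) = 97, t = -43 − 1·255 = -298  (check: 851·97 + 277·(-298) = 1)
The row with r = 1 (the gcd) gives the Bezout coefficients s = 97, t = -298.
Result: 851 · (97) + 277 · (-298) = 1.

gcd(851, 277) = 1; s = 97, t = -298 (check: 851·97 + 277·(-298) = 1).


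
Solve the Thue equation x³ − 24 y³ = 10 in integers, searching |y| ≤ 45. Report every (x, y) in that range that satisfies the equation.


The equation is x³ - 24y³ = 10. For fixed y, x³ = 24·y³ + 10, so a solution requires the RHS to be a perfect cube.
Strategy: iterate y from -45 to 45, compute RHS = 24·y³ + 10, and check whether it is a (positive or negative) perfect cube.
Check small values of y:
  y = 0: RHS = 10 is not a perfect cube.
  y = 1: RHS = 34 is not a perfect cube.
  y = -1: RHS = -14 is not a perfect cube.
  y = 2: RHS = 202 is not a perfect cube.
  y = -2: RHS = -182 is not a perfect cube.
  y = 3: RHS = 658 is not a perfect cube.
  y = -3: RHS = -638 is not a perfect cube.
Continuing the search up to |y| = 45 finds no solutions either.
No (x, y) in the scanned range satisfies the equation.

No integer solutions with |y| ≤ 45.


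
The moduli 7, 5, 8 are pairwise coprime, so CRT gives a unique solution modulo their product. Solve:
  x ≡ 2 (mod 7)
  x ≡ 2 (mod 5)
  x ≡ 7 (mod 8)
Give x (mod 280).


Moduli 7, 5, 8 are pairwise coprime; by CRT there is a unique solution modulo M = 7 · 5 · 8 = 280.
Solve pairwise, accumulating the modulus:
  Start with x ≡ 2 (mod 7).
  Combine with x ≡ 2 (mod 5): since gcd(7, 5) = 1, we get a unique residue mod 35.
    Write x = 2 + 7·t and substitute into x ≡ 2 (mod 5): 7·t ≡ 2 − 2 = 0 (mod 5).
    Reduce coefficients mod 5: 2·t ≡ 0 (mod 5).
    The inverse of 2 mod 5 is 3 (since 2·3 = 6 = 1·5 + 1), so t ≡ 3·0 = 0 ≡ 0 (mod 5).
    Then x = 2 + 7·0 = 2, valid modulo lcm(7, 5) = 35: x ≡ 2 (mod 35).
  Combine with x ≡ 7 (mod 8): since gcd(35, 8) = 1, we get a unique residue mod 280.
    Write x = 2 + 35·t and substitute into x ≡ 7 (mod 8): 35·t ≡ 7 − 2 = 5 (mod 8).
    Reduce coefficients mod 8: 3·t ≡ 5 (mod 8).
    The inverse of 3 mod 8 is 3 (since 3·3 = 9 = 1·8 + 1), so t ≡ 3·5 = 15 ≡ 7 (mod 8).
    Then x = 2 + 35·7 = 247, valid modulo lcm(35, 8) = 280: x ≡ 247 (mod 280).
Verify: 247 mod 7 = 2 ✓, 247 mod 5 = 2 ✓, 247 mod 8 = 7 ✓.

x ≡ 247 (mod 280).


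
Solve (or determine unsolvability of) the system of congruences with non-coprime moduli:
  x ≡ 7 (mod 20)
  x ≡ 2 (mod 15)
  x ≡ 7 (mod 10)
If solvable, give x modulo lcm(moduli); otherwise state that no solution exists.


Moduli 20, 15, 10 are not pairwise coprime, so CRT works modulo lcm(m_i) when all pairwise compatibility conditions hold.
Pairwise compatibility: gcd(m_i, m_j) must divide a_i - a_j for every pair.
Merge one congruence at a time:
  Start: x ≡ 7 (mod 20).
  Combine with x ≡ 2 (mod 15): gcd(20, 15) = 5; 2 - 7 = -5, which IS divisible by 5, so compatible.
    Write x = 7 + 20·t and substitute into x ≡ 2 (mod 15): 20·t ≡ 2 − 7 = -5 (mod 15).
    Divide the congruence (and modulus) by g = 5: 4·t ≡ -1 (mod 3).
    Reduce coefficients mod 3: 1·t ≡ 2 (mod 3).
    So t ≡ 2 (mod 3).
    Then x = 7 + 20·2 = 47, valid modulo lcm(20, 15) = 60: x ≡ 47 (mod 60).
  Combine with x ≡ 7 (mod 10): gcd(60, 10) = 10; 7 - 47 = -40, which IS divisible by 10, so compatible.
    Write x = 47 + 60·t and substitute into x ≡ 7 (mod 10): 60·t ≡ 7 − 47 = -40 (mod 10).
    Divide the congruence (and modulus) by g = 10: 6·t ≡ -4 (mod 1).
    Modulo 1 every t works; take t = 0.
    Then x = 47 + 60·0 = 47, valid modulo lcm(60, 10) = 60: x ≡ 47 (mod 60).
Verify: 47 mod 20 = 7, 47 mod 15 = 2, 47 mod 10 = 7.

x ≡ 47 (mod 60).


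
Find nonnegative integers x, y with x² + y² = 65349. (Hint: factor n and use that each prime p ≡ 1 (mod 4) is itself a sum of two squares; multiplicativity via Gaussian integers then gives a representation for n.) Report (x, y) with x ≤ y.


Step 1: Factor n = 65349 = 3^2 · 53 · 137.
Step 2: Check the mod-4 condition on each prime factor: 3 ≡ 3 (mod 4), exponent 2 (must be even); 53 ≡ 1 (mod 4), exponent 1; 137 ≡ 1 (mod 4), exponent 1.
All primes ≡ 3 (mod 4) appear to even exponent (or don't appear), so by the two-squares theorem n IS expressible as a sum of two squares.
Step 3: Build a representation. Group n = k² · m with k = 3 and m = 53 · 137 = 7261 (a product of primes ≡ 1 (mod 4)); a representation of m scales to one of n via (k·x)² + (k·y)² = k²(x² + y²). Each prime p ≡ 1 (mod 4) is itself a sum of two squares; find a² by testing p − a² for a perfect square:
  53: 53 − 1² = 52, 53 − 2² = 49 = 7² ⇒ 53 = 2² + 7².
  137: 137 − 1² = 136, 137 − 2² = 133, 137 − 3² = 128, 137 − 4² = 121 = 11² ⇒ 137 = 4² + 11².
  Combine using the Brahmagupta–Fibonacci identity (a² + b²)(c² + d²) = (ac − bd)² + (ad + bc)² = (ac + bd)² + (ad − bc)²:
  53 · 137 = 7261: from (2² + 7²)(4² + 11²), take (2·4 − 7·11, 2·11 + 7·4) = (8 − 77, 22 + 28) = (-69, 50); dropping signs (only squares matter) gives (69, 50); check 69² + 50² = 4761 + 2500 = 7261 ✓.
  Scale by k = 3: (3·69, 3·50) = (207, 150).
Step 4: Order so x ≤ y and verify: 150² + 207² = 22500 + 42849 = 65349 = n. ✓

n = 65349 = 150² + 207² (one valid representation with x ≤ y).


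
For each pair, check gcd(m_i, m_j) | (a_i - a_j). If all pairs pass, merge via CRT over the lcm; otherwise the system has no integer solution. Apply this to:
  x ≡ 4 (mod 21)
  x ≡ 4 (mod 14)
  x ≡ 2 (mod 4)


Moduli 21, 14, 4 are not pairwise coprime, so CRT works modulo lcm(m_i) when all pairwise compatibility conditions hold.
Pairwise compatibility: gcd(m_i, m_j) must divide a_i - a_j for every pair.
Merge one congruence at a time:
  Start: x ≡ 4 (mod 21).
  Combine with x ≡ 4 (mod 14): gcd(21, 14) = 7; 4 - 4 = 0, which IS divisible by 7, so compatible.
    Write x = 4 + 21·t and substitute into x ≡ 4 (mod 14): 21·t ≡ 4 − 4 = 0 (mod 14).
    Divide the congruence (and modulus) by g = 7: 3·t ≡ 0 (mod 2).
    Reduce coefficients mod 2: 1·t ≡ 0 (mod 2).
    So t ≡ 0 (mod 2).
    Then x = 4 + 21·0 = 4, valid modulo lcm(21, 14) = 42: x ≡ 4 (mod 42).
  Combine with x ≡ 2 (mod 4): gcd(42, 4) = 2; 2 - 4 = -2, which IS divisible by 2, so compatible.
    Write x = 4 + 42·t and substitute into x ≡ 2 (mod 4): 42·t ≡ 2 − 4 = -2 (mod 4).
    Divide the congruence (and modulus) by g = 2: 21·t ≡ -1 (mod 2).
    Reduce coefficients mod 2: 1·t ≡ 1 (mod 2).
    So t ≡ 1 (mod 2).
    Then x = 4 + 42·1 = 46, valid modulo lcm(42, 4) = 84: x ≡ 46 (mod 84).
Verify: 46 mod 21 = 4, 46 mod 14 = 4, 46 mod 4 = 2.

x ≡ 46 (mod 84).


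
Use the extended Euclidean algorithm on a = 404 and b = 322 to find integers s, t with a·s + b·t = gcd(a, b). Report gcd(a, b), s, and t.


Euclidean algorithm on (404, 322) — divide until remainder is 0:
  404 = 1 · 322 + 82
  322 = 3 · 82 + 76
  82 = 1 · 76 + 6
  76 = 12 · 6 + 4
  6 = 1 · 4 + 2
  4 = 2 · 2 + 0
gcd(404, 322) = 2.
Track Bezout coefficients alongside the remainders: start with r₀ = 404 = a·1 + b·0 (s = 1, t = 0) and r₁ = 322 = a·0 + b·1 (s = 0, t = 1); each new remainder r_{k+1} = r_{k-1} − q_k·r_k inherits s_{k+1} = s_{k-1} − q_k·s_k, t_{k+1} = t_{k-1} − q_k·t_k, so r_k = a·s_k + b·t_k at every step:
  q = 1: r = 82, s = 1 − 1·0 = 1, t = 0 − 1·1 = -1  (check: 404·1 + 322·(-1) = 82)
  q = 3: r = 76, s = 0 − 3·1 = -3, t = 1 − 3·(-1) = 4  (check: 404·(-3) + 322·4 = 76)
  q = 1: r = 6, s = 1 − 1·(-3) = 4, t = -1 − 1·4 = -5  (check: 404·4 + 322·(-5) = 6)
  q = 12: r = 4, s = -3 − 12·4 = -51, t = 4 − 12·(-5) = 64  (check: 404·(-51) + 322·64 = 4)
  q = 1: r = 2, s = 4 − 1·(-51) = 55, t = -5 − 1·64 = -69  (check: 404·55 + 322·(-69) = 2)
The row with r = 2 (the gcd) gives the Bezout coefficients s = 55, t = -69.
Result: 404 · (55) + 322 · (-69) = 2.

gcd(404, 322) = 2; s = 55, t = -69 (check: 404·55 + 322·(-69) = 2).


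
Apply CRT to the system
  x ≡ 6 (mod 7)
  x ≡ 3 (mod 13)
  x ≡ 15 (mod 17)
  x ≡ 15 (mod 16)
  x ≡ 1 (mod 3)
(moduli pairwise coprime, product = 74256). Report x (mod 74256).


Product of moduli M = 7 · 13 · 17 · 16 · 3 = 74256.
Merge one congruence at a time:
  Start: x ≡ 6 (mod 7).
  Combine with x ≡ 3 (mod 13); new modulus lcm = 91.
    Write x = 6 + 7·t and substitute into x ≡ 3 (mod 13): 7·t ≡ 3 − 6 = -3 (mod 13).
    Reduce coefficients mod 13: 7·t ≡ 10 (mod 13).
    The inverse of 7 mod 13 is 2 (since 7·2 = 14 = 1·13 + 1), so t ≡ 2·10 = 20 ≡ 7 (mod 13).
    Then x = 6 + 7·7 = 55, valid modulo lcm(7, 13) = 91: x ≡ 55 (mod 91).
  Combine with x ≡ 15 (mod 17); new modulus lcm = 1547.
    Write x = 55 + 91·t and substitute into x ≡ 15 (mod 17): 91·t ≡ 15 − 55 = -40 (mod 17).
    Reduce coefficients mod 17: 6·t ≡ 11 (mod 17).
    The inverse of 6 mod 17 is 3 (since 6·3 = 18 = 1·17 + 1), so t ≡ 3·11 = 33 ≡ 16 (mod 17).
    Then x = 55 + 91·16 = 1511, valid modulo lcm(91, 17) = 1547: x ≡ 1511 (mod 1547).
  Combine with x ≡ 15 (mod 16); new modulus lcm = 24752.
    Write x = 1511 + 1547·t and substitute into x ≡ 15 (mod 16): 1547·t ≡ 15 − 1511 = -1496 (mod 16).
    Reduce coefficients mod 16: 11·t ≡ 8 (mod 16).
    The inverse of 11 mod 16 is 3 (since 11·3 = 33 = 2·16 + 1), so t ≡ 3·8 = 24 ≡ 8 (mod 16).
    Then x = 1511 + 1547·8 = 13887, valid modulo lcm(1547, 16) = 24752: x ≡ 13887 (mod 24752).
  Combine with x ≡ 1 (mod 3); new modulus lcm = 74256.
    Write x = 13887 + 24752·t and substitute into x ≡ 1 (mod 3): 24752·t ≡ 1 − 13887 = -13886 (mod 3).
    Reduce coefficients mod 3: 2·t ≡ 1 (mod 3).
    The inverse of 2 mod 3 is 2 (since 2·2 = 4 = 1·3 + 1), so t ≡ 2·1 = 2 ≡ 2 (mod 3).
    Then x = 13887 + 24752·2 = 63391, valid modulo lcm(24752, 3) = 74256: x ≡ 63391 (mod 74256).
Verify against each original: 63391 mod 7 = 6, 63391 mod 13 = 3, 63391 mod 17 = 15, 63391 mod 16 = 15, 63391 mod 3 = 1.

x ≡ 63391 (mod 74256).


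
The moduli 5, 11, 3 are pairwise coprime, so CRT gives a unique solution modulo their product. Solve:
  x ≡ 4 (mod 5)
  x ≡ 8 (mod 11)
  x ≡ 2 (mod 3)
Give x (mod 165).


Moduli 5, 11, 3 are pairwise coprime; by CRT there is a unique solution modulo M = 5 · 11 · 3 = 165.
Solve pairwise, accumulating the modulus:
  Start with x ≡ 4 (mod 5).
  Combine with x ≡ 8 (mod 11): since gcd(5, 11) = 1, we get a unique residue mod 55.
    Write x = 4 + 5·t and substitute into x ≡ 8 (mod 11): 5·t ≡ 8 − 4 = 4 (mod 11).
    The inverse of 5 mod 11 is 9 (since 5·9 = 45 = 4·11 + 1), so t ≡ 9·4 = 36 ≡ 3 (mod 11).
    Then x = 4 + 5·3 = 19, valid modulo lcm(5, 11) = 55: x ≡ 19 (mod 55).
  Combine with x ≡ 2 (mod 3): since gcd(55, 3) = 1, we get a unique residue mod 165.
    Write x = 19 + 55·t and substitute into x ≡ 2 (mod 3): 55·t ≡ 2 − 19 = -17 (mod 3).
    Reduce coefficients mod 3: 1·t ≡ 1 (mod 3).
    So t ≡ 1 (mod 3).
    Then x = 19 + 55·1 = 74, valid modulo lcm(55, 3) = 165: x ≡ 74 (mod 165).
Verify: 74 mod 5 = 4 ✓, 74 mod 11 = 8 ✓, 74 mod 3 = 2 ✓.

x ≡ 74 (mod 165).


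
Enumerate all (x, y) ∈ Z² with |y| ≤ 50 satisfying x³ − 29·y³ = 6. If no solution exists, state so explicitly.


The equation is x³ - 29y³ = 6. For fixed y, x³ = 29·y³ + 6, so a solution requires the RHS to be a perfect cube.
Strategy: iterate y from -50 to 50, compute RHS = 29·y³ + 6, and check whether it is a (positive or negative) perfect cube.
Check small values of y:
  y = 0: RHS = 6 is not a perfect cube.
  y = 1: RHS = 35 is not a perfect cube.
  y = -1: RHS = -23 is not a perfect cube.
  y = 2: RHS = 238 is not a perfect cube.
  y = -2: RHS = -226 is not a perfect cube.
  y = 3: RHS = 789 is not a perfect cube.
  y = -3: RHS = -777 is not a perfect cube.
Continuing the search up to |y| = 50 finds no solutions either.
No (x, y) in the scanned range satisfies the equation.

No integer solutions with |y| ≤ 50.


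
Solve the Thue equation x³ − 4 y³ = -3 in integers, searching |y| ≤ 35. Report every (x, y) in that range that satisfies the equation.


The equation is x³ - 4y³ = -3. For fixed y, x³ = 4·y³ − 3, so a solution requires the RHS to be a perfect cube.
Strategy: iterate y from -35 to 35, compute RHS = 4·y³ − 3, and check whether it is a (positive or negative) perfect cube.
Check small values of y:
  y = 0: RHS = -3 is not a perfect cube.
  y = 1: RHS = 1 = (1)³ ⇒ x = 1 works.
  y = -1: RHS = -7 is not a perfect cube.
  y = 2: RHS = 29 is not a perfect cube.
  y = -2: RHS = -35 is not a perfect cube.
  y = 3: RHS = 105 is not a perfect cube.
  y = -3: RHS = -111 is not a perfect cube.
Continuing the search up to |y| = 35 finds no further solutions beyond those listed.
Collected solutions: (1, 1).

Solutions (with |y| ≤ 35): (1, 1).


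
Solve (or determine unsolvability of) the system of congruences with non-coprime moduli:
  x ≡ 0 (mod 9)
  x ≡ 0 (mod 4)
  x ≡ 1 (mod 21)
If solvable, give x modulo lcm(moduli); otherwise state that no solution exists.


Moduli 9, 4, 21 are not pairwise coprime, so CRT works modulo lcm(m_i) when all pairwise compatibility conditions hold.
Pairwise compatibility: gcd(m_i, m_j) must divide a_i - a_j for every pair.
Merge one congruence at a time:
  Start: x ≡ 0 (mod 9).
  Combine with x ≡ 0 (mod 4): gcd(9, 4) = 1; 0 - 0 = 0, which IS divisible by 1, so compatible.
    Write x = 0 + 9·t and substitute into x ≡ 0 (mod 4): 9·t ≡ 0 − 0 = 0 (mod 4).
    Reduce coefficients mod 4: 1·t ≡ 0 (mod 4).
    So t ≡ 0 (mod 4).
    Then x = 0 + 9·0 = 0, valid modulo lcm(9, 4) = 36: x ≡ 0 (mod 36).
  Combine with x ≡ 1 (mod 21): gcd(36, 21) = 3, and 1 - 0 = 1 is NOT divisible by 3.
    ⇒ system is inconsistent (no integer solution).

No solution (the system is inconsistent).


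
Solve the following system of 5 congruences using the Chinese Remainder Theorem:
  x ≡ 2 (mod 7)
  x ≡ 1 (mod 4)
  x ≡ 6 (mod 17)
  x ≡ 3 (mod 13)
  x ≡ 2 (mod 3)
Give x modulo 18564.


Product of moduli M = 7 · 4 · 17 · 13 · 3 = 18564.
Merge one congruence at a time:
  Start: x ≡ 2 (mod 7).
  Combine with x ≡ 1 (mod 4); new modulus lcm = 28.
    Write x = 2 + 7·t and substitute into x ≡ 1 (mod 4): 7·t ≡ 1 − 2 = -1 (mod 4).
    Reduce coefficients mod 4: 3·t ≡ 3 (mod 4).
    The inverse of 3 mod 4 is 3 (since 3·3 = 9 = 2·4 + 1), so t ≡ 3·3 = 9 ≡ 1 (mod 4).
    Then x = 2 + 7·1 = 9, valid modulo lcm(7, 4) = 28: x ≡ 9 (mod 28).
  Combine with x ≡ 6 (mod 17); new modulus lcm = 476.
    Write x = 9 + 28·t and substitute into x ≡ 6 (mod 17): 28·t ≡ 6 − 9 = -3 (mod 17).
    Reduce coefficients mod 17: 11·t ≡ 14 (mod 17).
    The inverse of 11 mod 17 is 14 (since 11·14 = 154 = 9·17 + 1), so t ≡ 14·14 = 196 ≡ 9 (mod 17).
    Then x = 9 + 28·9 = 261, valid modulo lcm(28, 17) = 476: x ≡ 261 (mod 476).
  Combine with x ≡ 3 (mod 13); new modulus lcm = 6188.
    Write x = 261 + 476·t and substitute into x ≡ 3 (mod 13): 476·t ≡ 3 − 261 = -258 (mod 13).
    Reduce coefficients mod 13: 8·t ≡ 2 (mod 13).
    The inverse of 8 mod 13 is 5 (since 8·5 = 40 = 3·13 + 1), so t ≡ 5·2 = 10 ≡ 10 (mod 13).
    Then x = 261 + 476·10 = 5021, valid modulo lcm(476, 13) = 6188: x ≡ 5021 (mod 6188).
  Combine with x ≡ 2 (mod 3); new modulus lcm = 18564.
    Write x = 5021 + 6188·t and substitute into x ≡ 2 (mod 3): 6188·t ≡ 2 − 5021 = -5019 (mod 3).
    Reduce coefficients mod 3: 2·t ≡ 0 (mod 3).
    The inverse of 2 mod 3 is 2 (since 2·2 = 4 = 1·3 + 1), so t ≡ 2·0 = 0 ≡ 0 (mod 3).
    Then x = 5021 + 6188·0 = 5021, valid modulo lcm(6188, 3) = 18564: x ≡ 5021 (mod 18564).
Verify against each original: 5021 mod 7 = 2, 5021 mod 4 = 1, 5021 mod 17 = 6, 5021 mod 13 = 3, 5021 mod 3 = 2.

x ≡ 5021 (mod 18564).
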